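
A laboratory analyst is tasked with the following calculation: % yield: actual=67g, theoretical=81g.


% yield = actual/theoretical × 100
= 67/81 × 100
= 82.72%

82.72%


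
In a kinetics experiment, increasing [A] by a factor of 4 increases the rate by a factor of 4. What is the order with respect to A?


rate ∝ [A]^n
4^n = 4 → n = 1
Order in A: 1

1


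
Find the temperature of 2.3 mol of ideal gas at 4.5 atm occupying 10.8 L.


PV = nRT  (R = 0.08206 L·atm/(mol·K))
T = PV/(nR) = 4.5×10.8/(2.3×0.08206)
= 48.60/0.188738
= 257.50 K

257.50 K


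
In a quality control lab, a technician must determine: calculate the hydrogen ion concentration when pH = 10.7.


[H+] = 10^(-pH) = 10^(-10.7)
= 2.0×10^-11 M

2.0×10^-11 M


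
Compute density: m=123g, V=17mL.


ρ = mass/volume
= 123/17
= 7.235 g/mL

7.235 g/mL


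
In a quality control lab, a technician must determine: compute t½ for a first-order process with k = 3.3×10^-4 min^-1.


t½ = ln2/k = 0.693147/(3.3×10^-4 min^-1)
= 2100 min

2100 min


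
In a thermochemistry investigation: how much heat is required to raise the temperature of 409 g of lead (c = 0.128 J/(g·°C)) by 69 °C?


q = mcΔT = 409 × 0.128 × 69
= 3612.29 J

3612.29 J


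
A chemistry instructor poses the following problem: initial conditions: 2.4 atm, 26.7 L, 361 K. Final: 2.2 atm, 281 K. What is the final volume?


P1V1/T1 = P2V2/T2
V2 = P1V1T2/(T1P2)
= 2.4×26.7×281/(361×2.2)
= 22.672 L

22.672 L


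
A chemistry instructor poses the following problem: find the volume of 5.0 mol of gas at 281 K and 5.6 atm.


PV = nRT  (R = 0.08206 L·atm/(mol·K))
V = nRT/P = 5.0×0.08206×281/5.6
= 20.588 L

20.588 L


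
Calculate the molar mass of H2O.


M(H2O) = 2×1.008 + 1×16.0
= 2.02 + 16.0
= 18.02 g/mol

18.02 g/mol


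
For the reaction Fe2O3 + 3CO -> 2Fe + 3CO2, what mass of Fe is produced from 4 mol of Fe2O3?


Mole ratio Fe:Fe2O3 = 2:1
n(Fe) = 4 × 2/1 = 8.000 mol
mass = 8.000 × 55.85 = 446.8 g

446.8 g


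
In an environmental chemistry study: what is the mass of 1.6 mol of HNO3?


M(HNO3) = 63.02 g/mol
mass = n × M = 1.6 × 63.02 = 100.83 g

100.83 g


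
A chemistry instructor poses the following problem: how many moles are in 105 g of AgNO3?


M(AgNO3) = 169.88 g/mol
n = mass/M = 105/169.88 = 0.6181 mol

0.6181 mol


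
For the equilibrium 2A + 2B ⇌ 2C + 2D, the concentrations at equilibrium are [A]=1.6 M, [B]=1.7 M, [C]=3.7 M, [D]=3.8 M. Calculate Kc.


Kc = [C]^2[D]^2/([A]^2[B]^2)
= (3.7^2 × 3.8^2)/(1.6^2 × 1.7^2)
= 197.6836/7.3984
= 26.72

26.72


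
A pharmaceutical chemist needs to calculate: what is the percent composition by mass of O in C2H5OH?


M(C2H5OH) = 2×12.01 + 6×1.008 + 1×16.0 = 46.068 g/mol
Mass of O = 1 × 16.0 = 16.00 g/mol
% O = 16.00/46.068 × 100 = 34.73%

34.73%


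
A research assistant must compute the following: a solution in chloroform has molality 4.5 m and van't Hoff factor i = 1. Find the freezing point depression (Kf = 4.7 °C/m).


ΔTf = Kf × m × i
= 4.7 × 4.5 × 1
= 21.15 °C

21.15 °C


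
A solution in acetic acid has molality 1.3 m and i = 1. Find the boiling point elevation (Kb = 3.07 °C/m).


ΔTb = Kb × m × i
= 3.07 × 1.3 × 1
= 3.991 °C

3.991 °C


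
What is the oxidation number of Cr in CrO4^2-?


x + 4(-2) = -2, so x = +6
Oxidation number: +6

+6


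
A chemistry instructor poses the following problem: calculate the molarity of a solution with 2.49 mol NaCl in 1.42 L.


M = n/V = 2.49/1.42 = 1.754 mol/L

1.754 M


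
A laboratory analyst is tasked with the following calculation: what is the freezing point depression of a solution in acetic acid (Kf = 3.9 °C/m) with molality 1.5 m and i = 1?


ΔTf = Kf × m × i
= 3.9 × 1.5 × 1
= 5.85 °C

5.85 °C


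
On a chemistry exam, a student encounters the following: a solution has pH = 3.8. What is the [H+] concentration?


[H+] = 10^(-pH) = 10^(-3.8)
= 1.58×10^-4 M

1.58×10^-4 M


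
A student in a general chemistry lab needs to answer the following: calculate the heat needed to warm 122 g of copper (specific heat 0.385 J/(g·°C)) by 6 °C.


q = mcΔT = 122 × 0.385 × 6
= 281.82 J

281.82 J


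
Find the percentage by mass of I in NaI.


M(NaI) = 1×22.99 + 1×126.9 = 149.89 g/mol
Mass of I = 1 × 126.9 = 126.90 g/mol
% I = 126.90/149.89 × 100 = 84.66%

84.66%


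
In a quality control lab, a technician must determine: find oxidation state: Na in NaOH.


Group 1 metal: +1
Oxidation number: +1

+1


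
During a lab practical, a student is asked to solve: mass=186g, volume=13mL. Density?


ρ = mass/volume
= 186/13
= 14.308 g/mL

14.308 g/mL


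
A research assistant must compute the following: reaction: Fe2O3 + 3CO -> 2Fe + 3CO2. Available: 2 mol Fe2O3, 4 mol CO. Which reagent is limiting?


Mole ratio available / coefficient:
  Fe2O3: 2/1 = 2.000
  CO: 4/3 = 1.333
Smaller ratio is limiting.

CO


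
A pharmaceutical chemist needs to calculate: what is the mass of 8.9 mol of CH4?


M(CH4) = 16.04 g/mol
mass = n × M = 8.9 × 16.04 = 142.76 g

142.76 g


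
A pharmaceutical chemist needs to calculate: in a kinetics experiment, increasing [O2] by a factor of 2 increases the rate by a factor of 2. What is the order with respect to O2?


rate ∝ [O2]^n
2^n = 2 → n = 1
Order in O2: 1

1


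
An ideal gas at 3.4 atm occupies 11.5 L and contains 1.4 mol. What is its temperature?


PV = nRT  (R = 0.08206 L·atm/(mol·K))
T = PV/(nR) = 3.4×11.5/(1.4×0.08206)
= 39.10/0.114884
= 340.34 K

340.34 K


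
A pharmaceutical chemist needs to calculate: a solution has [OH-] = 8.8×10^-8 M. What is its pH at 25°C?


pOH = -log10([OH-]) = -log10(8.8×10^-8)
= 8 - log10(8.8) = 7.06
pH = 14 - pOH = 14 - 7.06 = 6.94

6.94


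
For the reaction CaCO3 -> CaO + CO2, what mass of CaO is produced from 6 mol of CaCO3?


Mole ratio CaO:CaCO3 = 1:1
n(CaO) = 6 × 1/1 = 6.000 mol
mass = 6.000 × 56.08 = 336.48 g

336.48 g


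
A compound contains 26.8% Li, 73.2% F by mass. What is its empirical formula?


Assume 100 g sample. Moles of each element:
  Li: 26.8/6.94 = 3.862 mol
  F: 73.2/19.0 = 3.853 mol
Divide by smallest (3.853):
  Li: 3.862/3.853 = 1.0
  F: 3.853/3.853 = 1.0
Empirical formula: LiF

LiF


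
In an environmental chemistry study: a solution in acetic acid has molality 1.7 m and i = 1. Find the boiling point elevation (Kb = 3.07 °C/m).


ΔTb = Kb × m × i
= 3.07 × 1.7 × 1
= 5.219 °C

5.219 °C


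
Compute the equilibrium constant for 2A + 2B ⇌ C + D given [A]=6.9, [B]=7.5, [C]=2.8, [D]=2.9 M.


Kc = [C][D]/([A]^2[B]^2)
= (2.8^1 × 2.9^1)/(6.9^2 × 7.5^2)
= 8.12/2678.0625
= 0.003032

0.003032


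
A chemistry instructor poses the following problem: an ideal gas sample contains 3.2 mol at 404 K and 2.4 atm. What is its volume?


PV = nRT  (R = 0.08206 L·atm/(mol·K))
V = nRT/P = 3.2×0.08206×404/2.4
= 44.203 L

44.203 L


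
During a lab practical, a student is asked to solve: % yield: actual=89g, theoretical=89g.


% yield = actual/theoretical × 100
= 89/89 × 100
= 100.0%

100.0%


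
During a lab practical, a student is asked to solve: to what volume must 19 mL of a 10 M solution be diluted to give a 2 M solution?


C1V1 = C2V2
10 × 19 = 2 × V2
V2 = 190/2 = 95.0 mL

95.0 mL


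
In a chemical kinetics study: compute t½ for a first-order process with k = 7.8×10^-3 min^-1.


t½ = ln2/k = 0.693147/(7.8×10^-3 min^-1)
= 88.87 min

88.87 min


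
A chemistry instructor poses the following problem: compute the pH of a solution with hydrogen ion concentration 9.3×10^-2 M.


pH = -log10([H+]) = -log10(9.3×10^-2)
= 2 - log10(9.3)
= 2 - 0.97
= 1.03

1.03


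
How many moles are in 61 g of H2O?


M(H2O) = 18.02 g/mol
n = mass/M = 61/18.02 = 3.3851 mol

3.3851 mol


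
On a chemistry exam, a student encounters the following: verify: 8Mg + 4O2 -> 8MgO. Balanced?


Equation: 8Mg + 4O2 -> 8MgO
Check atoms: Mg: 8=8, O: 8=8
Balanced

Yes, balanced


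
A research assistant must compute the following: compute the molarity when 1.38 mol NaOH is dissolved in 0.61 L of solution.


M = n/V = 1.38/0.61 = 2.262 mol/L

2.262 M


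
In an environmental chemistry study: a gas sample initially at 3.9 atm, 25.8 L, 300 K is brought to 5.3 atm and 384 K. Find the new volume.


P1V1/T1 = P2V2/T2
V2 = P1V1T2/(T1P2)
= 3.9×25.8×384/(300×5.3)
= 24.301 L

24.301 L


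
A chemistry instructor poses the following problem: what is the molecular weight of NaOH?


M(NaOH) = 1×22.99 + 1×16.0 + 1×1.008
= 22.99 + 16.0 + 1.01
= 40.0 g/mol

40.0 g/mol


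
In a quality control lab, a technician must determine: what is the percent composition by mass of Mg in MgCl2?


M(MgCl2) = 1×24.31 + 2×35.45 = 95.21 g/mol
Mass of Mg = 1 × 24.31 = 24.31 g/mol
% Mg = 24.31/95.21 × 100 = 25.53%

25.53%


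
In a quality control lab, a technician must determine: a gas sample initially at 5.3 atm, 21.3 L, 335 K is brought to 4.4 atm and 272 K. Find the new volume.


P1V1/T1 = P2V2/T2
V2 = P1V1T2/(T1P2)
= 5.3×21.3×272/(335×4.4)
= 20.832 L

20.832 L


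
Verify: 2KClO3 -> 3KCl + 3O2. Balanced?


Equation: 2KClO3 -> 3KCl + 3O2
Check atoms: Cl: 2≠3, K: 2≠3, O: 6=6
Not balanced

No, not balanced


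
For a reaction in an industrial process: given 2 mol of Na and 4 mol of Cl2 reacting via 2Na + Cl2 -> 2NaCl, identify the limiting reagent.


Mole ratio available / coefficient:
  Na: 2/2 = 1.000
  Cl2: 4/1 = 4.000
Smaller ratio is limiting.

Na


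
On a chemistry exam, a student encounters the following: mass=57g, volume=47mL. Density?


ρ = mass/volume
= 57/47
= 1.213 g/mL

1.213 g/mL


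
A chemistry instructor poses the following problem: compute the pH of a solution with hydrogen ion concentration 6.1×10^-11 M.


pH = -log10([H+]) = -log10(6.1×10^-11)
= 11 - log10(6.1)
= 11 - 0.79
= 10.21

10.21


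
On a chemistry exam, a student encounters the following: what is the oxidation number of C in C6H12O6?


6x + 12(+1) + 6(-2) = 0, so x = +0
Oxidation number: +0

+0


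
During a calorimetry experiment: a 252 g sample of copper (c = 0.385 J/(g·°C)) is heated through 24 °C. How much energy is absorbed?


q = mcΔT = 252 × 0.385 × 24
= 2328.48 J

2328.48 J


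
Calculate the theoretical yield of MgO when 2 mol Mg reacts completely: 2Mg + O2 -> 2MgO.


Mole ratio MgO:Mg = 2:2
n(MgO) = 2 × 2/2 = 2.000 mol
mass = 2.000 × 40.31 = 80.62 g

80.62 g


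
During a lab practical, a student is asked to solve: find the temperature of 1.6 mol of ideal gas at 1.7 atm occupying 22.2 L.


PV = nRT  (R = 0.08206 L·atm/(mol·K))
T = PV/(nR) = 1.7×22.2/(1.6×0.08206)
= 37.74/0.131296
= 287.44 K

287.44 K


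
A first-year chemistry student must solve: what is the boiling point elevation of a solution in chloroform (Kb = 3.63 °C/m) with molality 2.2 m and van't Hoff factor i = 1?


ΔTb = Kb × m × i
= 3.63 × 2.2 × 1
= 7.986 °C

7.986 °C


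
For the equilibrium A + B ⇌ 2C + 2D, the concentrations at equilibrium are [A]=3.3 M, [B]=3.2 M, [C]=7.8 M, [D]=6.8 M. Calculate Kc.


Kc = [C]^2[D]^2/([A][B])
= (7.8^2 × 6.8^2)/(3.3^1 × 3.2^1)
= 2813.2416/10.56
= 266.4

266.4


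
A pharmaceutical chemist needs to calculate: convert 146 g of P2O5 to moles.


M(P2O5) = 141.94 g/mol
n = mass/M = 146/141.94 = 1.0286 mol

1.0286 mol


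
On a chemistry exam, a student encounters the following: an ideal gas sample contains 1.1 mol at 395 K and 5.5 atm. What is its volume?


PV = nRT  (R = 0.08206 L·atm/(mol·K))
V = nRT/P = 1.1×0.08206×395/5.5
= 6.483 L

6.483 L


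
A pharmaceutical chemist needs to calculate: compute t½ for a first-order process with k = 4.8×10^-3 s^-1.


t½ = ln2/k = 0.693147/(4.8×10^-3 s^-1)
= 144.4 s

144.4 s


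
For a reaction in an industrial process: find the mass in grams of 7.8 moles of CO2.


M(CO2) = 44.01 g/mol
mass = n × M = 7.8 × 44.01 = 343.28 g

343.28 g


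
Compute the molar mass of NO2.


M(NO2) = 1×14.01 + 2×16.0
= 14.01 + 32.0
= 46.01 g/mol

46.01 g/mol


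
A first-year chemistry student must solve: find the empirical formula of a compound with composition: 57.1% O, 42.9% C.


Assume 100 g sample. Moles of each element:
  O: 57.1/16.0 = 3.569 mol
  C: 42.9/12.01 = 3.572 mol
Divide by smallest (3.569):
  O: 3.569/3.569 = 1.0
  C: 3.572/3.569 = 1.0
Empirical formula: CO

CO


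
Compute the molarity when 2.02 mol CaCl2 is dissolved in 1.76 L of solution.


M = n/V = 2.02/1.76 = 1.148 mol/L

1.148 M


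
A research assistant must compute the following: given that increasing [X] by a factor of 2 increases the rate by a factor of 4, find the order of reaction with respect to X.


rate ∝ [X]^n
2^n = 4 → n = 2
Order in X: 2

2


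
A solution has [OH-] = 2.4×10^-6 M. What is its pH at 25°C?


pOH = -log10([OH-]) = -log10(2.4×10^-6)
= 6 - log10(2.4) = 5.62
pH = 14 - pOH = 14 - 5.62 = 8.38

8.38


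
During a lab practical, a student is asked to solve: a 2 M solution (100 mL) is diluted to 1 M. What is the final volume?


C1V1 = C2V2
2 × 100 = 1 × V2
V2 = 200/1 = 200.0 mL

200.0 mL


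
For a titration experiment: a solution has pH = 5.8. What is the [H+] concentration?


[H+] = 10^(-pH) = 10^(-5.8)
= 1.58×10^-6 M

1.58×10^-6 M


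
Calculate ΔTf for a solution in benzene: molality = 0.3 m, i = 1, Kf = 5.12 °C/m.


ΔTf = Kf × m × i
= 5.12 × 0.3 × 1
= 1.536 °C

1.536 °C


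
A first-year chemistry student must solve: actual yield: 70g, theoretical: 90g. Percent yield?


% yield = actual/theoretical × 100
= 70/90 × 100
= 77.78%

77.78%


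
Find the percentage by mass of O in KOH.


M(KOH) = 1×39.1 + 1×16.0 + 1×1.008 = 56.108 g/mol
Mass of O = 1 × 16.0 = 16.00 g/mol
% O = 16.00/56.108 × 100 = 28.52%

28.52%


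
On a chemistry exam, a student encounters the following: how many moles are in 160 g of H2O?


M(H2O) = 18.02 g/mol
n = mass/M = 160/18.02 = 8.879 mol

8.879 mol


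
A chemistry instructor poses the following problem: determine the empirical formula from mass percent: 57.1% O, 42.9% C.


Assume 100 g sample. Moles of each element:
  O: 57.1/16.0 = 3.569 mol
  C: 42.9/12.01 = 3.572 mol
Divide by smallest (3.569):
  O: 3.569/3.569 = 1.0
  C: 3.572/3.569 = 1.0
Empirical formula: CO

CO


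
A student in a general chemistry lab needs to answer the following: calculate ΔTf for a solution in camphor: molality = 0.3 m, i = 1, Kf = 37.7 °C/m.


ΔTf = Kf × m × i
= 37.7 × 0.3 × 1
= 11.31 °C

11.31 °C


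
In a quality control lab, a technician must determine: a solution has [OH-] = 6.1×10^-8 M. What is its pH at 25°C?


pOH = -log10([OH-]) = -log10(6.1×10^-8)
= 8 - log10(6.1) = 7.21
pH = 14 - pOH = 14 - 7.21 = 6.79

6.79


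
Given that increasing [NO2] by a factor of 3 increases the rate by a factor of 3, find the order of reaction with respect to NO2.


rate ∝ [NO2]^n
3^n = 3 → n = 1
Order in NO2: 1

1


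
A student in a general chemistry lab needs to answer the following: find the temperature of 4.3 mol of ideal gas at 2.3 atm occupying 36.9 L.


PV = nRT  (R = 0.08206 L·atm/(mol·K))
T = PV/(nR) = 2.3×36.9/(4.3×0.08206)
= 84.87/0.352858
= 240.52 K

240.52 K


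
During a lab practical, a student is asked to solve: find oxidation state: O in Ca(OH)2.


O is usually -2
Oxidation number: -2

-2


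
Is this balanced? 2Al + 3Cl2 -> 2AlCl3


Equation: 2Al + 3Cl2 -> 2AlCl3
Check atoms: Al: 2=2, Cl: 6=6
Balanced

Yes, balanced


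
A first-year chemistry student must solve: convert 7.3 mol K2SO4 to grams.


M(K2SO4) = 174.27 g/mol
mass = n × M = 7.3 × 174.27 = 1272.17 g

1272.17 g


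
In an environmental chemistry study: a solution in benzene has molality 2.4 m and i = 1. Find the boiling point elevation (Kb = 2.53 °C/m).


ΔTb = Kb × m × i
= 2.53 × 2.4 × 1
= 6.072 °C

6.072 °C


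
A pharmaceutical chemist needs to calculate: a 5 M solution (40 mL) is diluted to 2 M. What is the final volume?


C1V1 = C2V2
5 × 40 = 2 × V2
V2 = 200/2 = 100.0 mL

100.0 mL


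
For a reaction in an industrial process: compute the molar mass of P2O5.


M(P2O5) = 2×30.97 + 5×16.0
= 61.94 + 80.0
= 141.94 g/mol

141.94 g/mol


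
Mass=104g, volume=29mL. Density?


ρ = mass/volume
= 104/29
= 3.586 g/mL

3.586 g/mL


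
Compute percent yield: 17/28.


% yield = actual/theoretical × 100
= 17/28 × 100
= 60.71%

60.71%


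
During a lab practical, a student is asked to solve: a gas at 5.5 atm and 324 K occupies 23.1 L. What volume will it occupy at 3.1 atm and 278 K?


P1V1/T1 = P2V2/T2
V2 = P1V1T2/(T1P2)
= 5.5×23.1×278/(324×3.1)
= 35.165 L

35.165 L


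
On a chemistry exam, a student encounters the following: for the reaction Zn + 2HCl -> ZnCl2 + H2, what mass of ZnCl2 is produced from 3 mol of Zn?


Mole ratio ZnCl2:Zn = 1:1
n(ZnCl2) = 3 × 1/1 = 3.000 mol
mass = 3.000 × 136.28 = 408.84 g

408.84 g


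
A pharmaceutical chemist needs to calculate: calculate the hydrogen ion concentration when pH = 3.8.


[H+] = 10^(-pH) = 10^(-3.8)
= 1.58×10^-4 M

1.58×10^-4 M


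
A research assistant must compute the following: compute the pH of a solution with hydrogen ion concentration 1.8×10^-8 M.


pH = -log10([H+]) = -log10(1.8×10^-8)
= 8 - log10(1.8)
= 8 - 0.26
= 7.74

7.74


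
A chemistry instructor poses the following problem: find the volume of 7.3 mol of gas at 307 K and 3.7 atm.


PV = nRT  (R = 0.08206 L·atm/(mol·K))
V = nRT/P = 7.3×0.08206×307/3.7
= 49.704 L

49.704 L


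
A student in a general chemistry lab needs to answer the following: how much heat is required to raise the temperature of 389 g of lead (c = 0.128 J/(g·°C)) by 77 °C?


q = mcΔT = 389 × 0.128 × 77
= 3833.98 J

3833.98 J


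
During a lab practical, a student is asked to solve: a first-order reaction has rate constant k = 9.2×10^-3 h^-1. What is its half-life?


t½ = ln2/k = 0.693147/(9.2×10^-3 h^-1)
= 75.34 h

75.34 h


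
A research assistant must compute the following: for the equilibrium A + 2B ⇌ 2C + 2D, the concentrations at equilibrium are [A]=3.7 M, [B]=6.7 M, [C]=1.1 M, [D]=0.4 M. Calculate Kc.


Kc = [C]^2[D]^2/([A][B]^2)
= (1.1^2 × 0.4^2)/(3.7^1 × 6.7^2)
= 0.1936/166.093
= 0.001166

0.001166


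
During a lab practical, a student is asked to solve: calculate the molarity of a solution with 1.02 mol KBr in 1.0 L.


M = n/V = 1.02/1.0 = 1.020 mol/L

1.020 M


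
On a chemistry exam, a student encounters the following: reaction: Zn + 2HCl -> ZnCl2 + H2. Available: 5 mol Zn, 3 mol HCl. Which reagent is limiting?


Mole ratio available / coefficient:
  Zn: 5/1 = 5.000
  HCl: 3/2 = 1.500
Smaller ratio is limiting.

HCl


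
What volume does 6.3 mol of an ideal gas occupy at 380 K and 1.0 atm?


PV = nRT  (R = 0.08206 L·atm/(mol·K))
V = nRT/P = 6.3×0.08206×380/1.0
= 196.452 L

196.452 L


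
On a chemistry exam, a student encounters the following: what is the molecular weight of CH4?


M(CH4) = 1×12.01 + 4×1.008
= 12.01 + 4.03
= 16.04 g/mol

16.04 g/mol


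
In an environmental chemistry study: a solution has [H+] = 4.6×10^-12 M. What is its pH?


pH = -log10([H+]) = -log10(4.6×10^-12)
= 12 - log10(4.6)
= 12 - 0.66
= 11.34

11.34


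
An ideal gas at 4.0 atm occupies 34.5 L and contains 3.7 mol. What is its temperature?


PV = nRT  (R = 0.08206 L·atm/(mol·K))
T = PV/(nR) = 4.0×34.5/(3.7×0.08206)
= 138.00/0.303622
= 454.51 K

454.51 K


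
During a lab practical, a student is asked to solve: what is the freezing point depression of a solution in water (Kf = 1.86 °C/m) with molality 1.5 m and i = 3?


ΔTf = Kf × m × i
= 1.86 × 1.5 × 3
= 8.37 °C

8.37 °C


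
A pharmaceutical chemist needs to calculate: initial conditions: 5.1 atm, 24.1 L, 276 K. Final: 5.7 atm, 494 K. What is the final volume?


P1V1/T1 = P2V2/T2
V2 = P1V1T2/(T1P2)
= 5.1×24.1×494/(276×5.7)
= 38.595 L

38.595 L


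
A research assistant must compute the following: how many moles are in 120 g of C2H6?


M(C2H6) = 30.07 g/mol
n = mass/M = 120/30.07 = 3.9907 mol

3.9907 mol


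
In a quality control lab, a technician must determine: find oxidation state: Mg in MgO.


Group 2 metal: +2
Oxidation number: +2

+2


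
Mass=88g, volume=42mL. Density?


ρ = mass/volume
= 88/42
= 2.095 g/mL

2.095 g/mL


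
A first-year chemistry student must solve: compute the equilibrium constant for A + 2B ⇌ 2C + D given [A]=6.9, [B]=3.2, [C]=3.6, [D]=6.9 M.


Kc = [C]^2[D]/([A][B]^2)
= (3.6^2 × 6.9^1)/(6.9^1 × 3.2^2)
= 89.424/70.656
= 1.266

1.266


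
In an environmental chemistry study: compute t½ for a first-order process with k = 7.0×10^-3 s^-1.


t½ = ln2/k = 0.693147/(7.0×10^-3 s^-1)
= 99.02 s

99.02 s


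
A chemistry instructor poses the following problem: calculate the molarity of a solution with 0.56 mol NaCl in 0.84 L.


M = n/V = 0.56/0.84 = 0.667 mol/L

0.667 M


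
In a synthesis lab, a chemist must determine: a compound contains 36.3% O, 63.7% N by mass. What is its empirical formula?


Assume 100 g sample. Moles of each element:
  O: 36.3/16.0 = 2.269 mol
  N: 63.7/14.01 = 4.547 mol
Divide by smallest (2.269):
  O: 2.269/2.269 = 1.0
  N: 4.547/2.269 = 2.0
Empirical formula: N2O

N2O


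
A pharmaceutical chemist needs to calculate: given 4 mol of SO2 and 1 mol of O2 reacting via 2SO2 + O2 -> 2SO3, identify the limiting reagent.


Mole ratio available / coefficient:
  SO2: 4/2 = 2.000
  O2: 1/1 = 1.000
Smaller ratio is limiting.

O2


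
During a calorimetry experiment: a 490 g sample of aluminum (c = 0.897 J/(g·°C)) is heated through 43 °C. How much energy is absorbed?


q = mcΔT = 490 × 0.897 × 43
= 18899.79 J

18899.79 J


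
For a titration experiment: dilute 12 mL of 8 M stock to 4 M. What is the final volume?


C1V1 = C2V2
8 × 12 = 4 × V2
V2 = 96/4 = 24.0 mL

24.0 mL


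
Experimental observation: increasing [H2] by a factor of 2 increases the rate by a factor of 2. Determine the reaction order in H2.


rate ∝ [H2]^n
2^n = 2 → n = 1
Order in H2: 1

1


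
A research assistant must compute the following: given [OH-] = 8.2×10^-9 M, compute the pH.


pOH = -log10([OH-]) = -log10(8.2×10^-9)
= 9 - log10(8.2) = 8.09
pH = 14 - pOH = 14 - 8.09 = 5.91

5.91


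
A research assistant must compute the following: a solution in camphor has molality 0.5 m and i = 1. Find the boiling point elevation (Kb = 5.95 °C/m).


ΔTb = Kb × m × i
= 5.95 × 0.5 × 1
= 2.975 °C

2.975 °C


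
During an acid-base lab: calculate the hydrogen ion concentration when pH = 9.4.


[H+] = 10^(-pH) = 10^(-9.4)
= 3.98×10^-10 M

3.98×10^-10 M


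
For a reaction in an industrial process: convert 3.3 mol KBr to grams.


M(KBr) = 119.0 g/mol
mass = n × M = 3.3 × 119.0 = 392.70 g

392.70 g


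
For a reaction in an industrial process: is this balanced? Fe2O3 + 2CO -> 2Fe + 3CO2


Equation: Fe2O3 + 2CO -> 2Fe + 3CO2
Check atoms: C: 2≠3, Fe: 2=2, O: 5≠6
Not balanced

No, not balanced


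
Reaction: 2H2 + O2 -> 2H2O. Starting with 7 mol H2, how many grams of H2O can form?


Mole ratio H2O:H2 = 2:2
n(H2O) = 7 × 2/2 = 7.000 mol
mass = 7.000 × 18.02 = 126.14 g

126.14 g


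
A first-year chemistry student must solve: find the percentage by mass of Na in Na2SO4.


M(Na2SO4) = 2×22.99 + 1×32.07 + 4×16.0 = 142.05 g/mol
Mass of Na = 2 × 22.99 = 45.98 g/mol
% Na = 45.98/142.05 × 100 = 32.37%

32.37%


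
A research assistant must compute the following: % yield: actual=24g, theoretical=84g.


% yield = actual/theoretical × 100
= 24/84 × 100
= 28.57%

28.57%


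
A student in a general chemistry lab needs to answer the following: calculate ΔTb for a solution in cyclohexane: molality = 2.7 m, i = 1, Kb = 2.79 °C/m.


ΔTb = Kb × m × i
= 2.79 × 2.7 × 1
= 7.533 °C

7.533 °C


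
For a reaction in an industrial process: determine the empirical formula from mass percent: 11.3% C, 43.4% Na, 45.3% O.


Assume 100 g sample. Moles of each element:
  C: 11.3/12.01 = 0.941 mol
  Na: 43.4/22.99 = 1.888 mol
  O: 45.3/16.0 = 2.831 mol
Divide by smallest (0.941):
  C: 0.941/0.941 = 1.0
  Na: 1.888/0.941 = 2.01
  O: 2.831/0.941 = 3.01
Empirical formula: Na2CO3

Na2CO3


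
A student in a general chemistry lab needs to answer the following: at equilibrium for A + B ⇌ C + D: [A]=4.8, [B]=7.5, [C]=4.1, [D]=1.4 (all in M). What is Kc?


Kc = [C][D]/([A][B])
= (4.1^1 × 1.4^1)/(4.8^1 × 7.5^1)
= 5.74/36
= 0.1594

0.1594


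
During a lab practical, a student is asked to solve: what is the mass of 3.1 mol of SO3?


M(SO3) = 80.07 g/mol
mass = n × M = 3.1 × 80.07 = 248.22 g

248.22 g


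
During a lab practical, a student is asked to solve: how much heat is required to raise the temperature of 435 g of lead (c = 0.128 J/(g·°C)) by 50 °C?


q = mcΔT = 435 × 0.128 × 50
= 2784.00 J

2784.00 J


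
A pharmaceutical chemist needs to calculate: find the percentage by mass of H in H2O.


M(H2O) = 2×1.008 + 1×16.0 = 18.016 g/mol
Mass of H = 2 × 1.008 = 2.016 g/mol
% H = 2.016/18.016 × 100 = 11.19%

11.19%


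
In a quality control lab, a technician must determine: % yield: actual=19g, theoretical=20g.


% yield = actual/theoretical × 100
= 19/20 × 100
= 95.0%

95.0%


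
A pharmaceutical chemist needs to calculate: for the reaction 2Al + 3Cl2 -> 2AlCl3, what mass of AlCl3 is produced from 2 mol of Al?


Mole ratio AlCl3:Al = 2:2
n(AlCl3) = 2 × 2/2 = 2.000 mol
mass = 2.000 × 133.33 = 266.66 g

266.66 g


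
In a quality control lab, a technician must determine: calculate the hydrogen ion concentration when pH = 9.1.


[H+] = 10^(-pH) = 10^(-9.1)
= 7.94×10^-10 M

7.94×10^-10 M


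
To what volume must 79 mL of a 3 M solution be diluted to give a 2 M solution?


C1V1 = C2V2
3 × 79 = 2 × V2
V2 = 237/2 = 118.5 mL

118.5 mL


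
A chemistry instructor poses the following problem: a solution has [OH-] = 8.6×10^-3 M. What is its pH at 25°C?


pOH = -log10([OH-]) = -log10(8.6×10^-3)
= 3 - log10(8.6) = 2.07
pH = 14 - pOH = 14 - 2.07 = 11.93

11.93


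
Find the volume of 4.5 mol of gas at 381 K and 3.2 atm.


PV = nRT  (R = 0.08206 L·atm/(mol·K))
V = nRT/P = 4.5×0.08206×381/3.2
= 43.966 L

43.966 L


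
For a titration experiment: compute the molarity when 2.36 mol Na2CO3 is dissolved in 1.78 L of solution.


M = n/V = 2.36/1.78 = 1.326 mol/L

1.326 M


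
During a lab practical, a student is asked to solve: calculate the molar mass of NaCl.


M(NaCl) = 1×22.99 + 1×35.45
= 22.99 + 35.45
= 58.44 g/mol

58.44 g/mol


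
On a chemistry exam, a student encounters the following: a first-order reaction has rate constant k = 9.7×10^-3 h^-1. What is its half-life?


t½ = ln2/k = 0.693147/(9.7×10^-3 h^-1)
= 71.46 h

71.46 h


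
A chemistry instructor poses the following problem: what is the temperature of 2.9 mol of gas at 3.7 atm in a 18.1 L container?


PV = nRT  (R = 0.08206 L·atm/(mol·K))
T = PV/(nR) = 3.7×18.1/(2.9×0.08206)
= 66.97/0.237974
= 281.42 K

281.42 K


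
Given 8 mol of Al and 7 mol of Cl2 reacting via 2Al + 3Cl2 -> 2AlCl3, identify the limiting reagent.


Mole ratio available / coefficient:
  Al: 8/2 = 4.000
  Cl2: 7/3 = 2.333
Smaller ratio is limiting.

Cl2


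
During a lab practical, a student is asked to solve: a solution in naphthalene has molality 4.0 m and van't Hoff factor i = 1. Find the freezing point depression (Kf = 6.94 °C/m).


ΔTf = Kf × m × i
= 6.94 × 4.0 × 1
= 27.76 °C

27.76 °C


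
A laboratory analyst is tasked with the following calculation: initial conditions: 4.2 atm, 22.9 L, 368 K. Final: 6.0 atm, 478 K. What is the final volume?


P1V1/T1 = P2V2/T2
V2 = P1V1T2/(T1P2)
= 4.2×22.9×478/(368×6.0)
= 20.822 L

20.822 L


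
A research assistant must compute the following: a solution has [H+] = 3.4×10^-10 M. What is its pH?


pH = -log10([H+]) = -log10(3.4×10^-10)
= 10 - log10(3.4)
= 10 - 0.53
= 9.47

9.47


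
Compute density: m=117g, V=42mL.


ρ = mass/volume
= 117/42
= 2.786 g/mL

2.786 g/mL


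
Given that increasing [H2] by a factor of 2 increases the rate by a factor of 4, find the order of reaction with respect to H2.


rate ∝ [H2]^n
2^n = 4 → n = 2
Order in H2: 2

2


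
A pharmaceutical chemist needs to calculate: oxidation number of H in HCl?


H is +1 with nonmetals
Oxidation number: +1

+1


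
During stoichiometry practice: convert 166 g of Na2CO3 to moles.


M(Na2CO3) = 105.99 g/mol
n = mass/M = 166/105.99 = 1.5662 mol

1.5662 mol


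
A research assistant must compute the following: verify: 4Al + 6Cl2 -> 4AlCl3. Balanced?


Equation: 4Al + 6Cl2 -> 4AlCl3
Check atoms: Al: 4=4, Cl: 12=12
Balanced

Yes, balanced


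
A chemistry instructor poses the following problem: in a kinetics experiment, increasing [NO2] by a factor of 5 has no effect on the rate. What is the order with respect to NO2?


rate ∝ [NO2]^n
rate ∝ [NO2]^0
Order in NO2: 0

0


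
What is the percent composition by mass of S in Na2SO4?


M(Na2SO4) = 2×22.99 + 1×32.07 + 4×16.0 = 142.05 g/mol
Mass of S = 1 × 32.07 = 32.07 g/mol
% S = 32.07/142.05 × 100 = 22.58%

22.58%


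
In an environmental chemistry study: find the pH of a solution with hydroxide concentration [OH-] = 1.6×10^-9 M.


pOH = -log10([OH-]) = -log10(1.6×10^-9)
= 9 - log10(1.6) = 8.8
pH = 14 - pOH = 14 - 8.8 = 5.2

5.2


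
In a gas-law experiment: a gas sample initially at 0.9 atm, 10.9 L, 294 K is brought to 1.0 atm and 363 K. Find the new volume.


P1V1/T1 = P2V2/T2
V2 = P1V1T2/(T1P2)
= 0.9×10.9×363/(294×1.0)
= 12.112 L

12.112 L


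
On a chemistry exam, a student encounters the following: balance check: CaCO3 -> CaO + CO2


Equation: CaCO3 -> CaO + CO2
Check atoms: C: 1=1, Ca: 1=1, O: 3=3
Balanced

Yes, balanced


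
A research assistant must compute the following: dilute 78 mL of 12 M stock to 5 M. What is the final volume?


C1V1 = C2V2
12 × 78 = 5 × V2
V2 = 936/5 = 187.2 mL

187.2 mL


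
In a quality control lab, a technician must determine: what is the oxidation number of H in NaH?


H with a metal (hydride): -1
Oxidation number: -1

-1


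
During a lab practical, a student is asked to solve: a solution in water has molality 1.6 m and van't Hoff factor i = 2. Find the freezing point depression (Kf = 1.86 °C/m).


ΔTf = Kf × m × i
= 1.86 × 1.6 × 2
= 5.952 °C

5.952 °C


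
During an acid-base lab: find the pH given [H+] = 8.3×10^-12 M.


pH = -log10([H+]) = -log10(8.3×10^-12)
= 12 - log10(8.3)
= 12 - 0.92
= 11.08

11.08


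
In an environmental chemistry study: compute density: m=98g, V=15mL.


ρ = mass/volume
= 98/15
= 6.533 g/mL

6.533 g/mL


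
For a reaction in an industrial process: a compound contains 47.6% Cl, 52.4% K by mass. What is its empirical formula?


Assume 100 g sample. Moles of each element:
  Cl: 47.6/35.45 = 1.343 mol
  K: 52.4/39.1 = 1.34 mol
Divide by smallest (1.34):
  Cl: 1.343/1.34 = 1.0
  K: 1.34/1.34 = 1.0
Empirical formula: KCl

KCl


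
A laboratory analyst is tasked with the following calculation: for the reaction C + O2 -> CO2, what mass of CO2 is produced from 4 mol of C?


Mole ratio CO2:C = 1:1
n(CO2) = 4 × 1/1 = 4.000 mol
mass = 4.000 × 44.01 = 176.04 g

176.04 g


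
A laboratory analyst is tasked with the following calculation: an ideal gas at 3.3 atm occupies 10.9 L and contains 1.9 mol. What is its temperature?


PV = nRT  (R = 0.08206 L·atm/(mol·K))
T = PV/(nR) = 3.3×10.9/(1.9×0.08206)
= 35.97/0.155914
= 230.70 K

230.70 K


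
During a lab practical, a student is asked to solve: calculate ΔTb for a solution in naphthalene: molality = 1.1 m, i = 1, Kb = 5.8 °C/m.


ΔTb = Kb × m × i
= 5.8 × 1.1 × 1
= 6.38 °C

6.38 °C


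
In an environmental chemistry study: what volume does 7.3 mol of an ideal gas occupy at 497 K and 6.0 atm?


PV = nRT  (R = 0.08206 L·atm/(mol·K))
V = nRT/P = 7.3×0.08206×497/6.0
= 49.62 L

49.62 L


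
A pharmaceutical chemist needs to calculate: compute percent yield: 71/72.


% yield = actual/theoretical × 100
= 71/72 × 100
= 98.61%

98.61%


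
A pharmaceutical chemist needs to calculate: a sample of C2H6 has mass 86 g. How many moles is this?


M(C2H6) = 30.07 g/mol
n = mass/M = 86/30.07 = 2.86 mol

2.86 mol


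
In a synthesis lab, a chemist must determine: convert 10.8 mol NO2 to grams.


M(NO2) = 46.01 g/mol
mass = n × M = 10.8 × 46.01 = 496.91 g

496.91 g


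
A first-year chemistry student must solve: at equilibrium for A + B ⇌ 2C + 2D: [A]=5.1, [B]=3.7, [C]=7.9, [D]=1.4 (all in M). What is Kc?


Kc = [C]^2[D]^2/([A][B])
= (7.9^2 × 1.4^2)/(5.1^1 × 3.7^1)
= 122.3236/18.87
= 6.482

6.482


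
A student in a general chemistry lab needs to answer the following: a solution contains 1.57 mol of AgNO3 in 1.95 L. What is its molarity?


M = n/V = 1.57/1.95 = 0.805 mol/L

0.805 M


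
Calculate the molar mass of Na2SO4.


M(Na2SO4) = 2×22.99 + 1×32.07 + 4×16.0
= 45.98 + 32.07 + 64.0
= 142.05 g/mol

142.05 g/mol


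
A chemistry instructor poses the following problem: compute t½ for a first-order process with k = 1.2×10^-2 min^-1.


t½ = ln2/k = 0.693147/(1.2×10^-2 min^-1)
= 57.76 min

57.76 min


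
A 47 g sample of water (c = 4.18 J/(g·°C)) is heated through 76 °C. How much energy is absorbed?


q = mcΔT = 47 × 4.18 × 76
= 14930.96 J

14930.96 J


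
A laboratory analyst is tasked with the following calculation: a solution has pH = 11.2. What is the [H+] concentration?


[H+] = 10^(-pH) = 10^(-11.2)
= 6.31×10^-12 M

6.31×10^-12 M


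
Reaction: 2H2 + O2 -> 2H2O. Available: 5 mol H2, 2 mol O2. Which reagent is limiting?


Mole ratio available / coefficient:
  H2: 5/2 = 2.500
  O2: 2/1 = 2.000
Smaller ratio is limiting.

O2


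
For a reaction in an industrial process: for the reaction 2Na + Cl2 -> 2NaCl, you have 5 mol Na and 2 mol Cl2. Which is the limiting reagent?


Mole ratio available / coefficient:
  Na: 5/2 = 2.500
  Cl2: 2/1 = 2.000
Smaller ratio is limiting.

Cl2


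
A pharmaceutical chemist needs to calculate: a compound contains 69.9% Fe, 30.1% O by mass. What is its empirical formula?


Assume 100 g sample. Moles of each element:
  Fe: 69.9/55.85 = 1.252 mol
  O: 30.1/16.0 = 1.881 mol
Divide by smallest (1.252):
  Fe: 1.252/1.252 = 1.0
  O: 1.881/1.252 = 1.5
Multiply all ratios by 2 to obtain whole numbers.
Empirical formula: Fe2O3

Fe2O3


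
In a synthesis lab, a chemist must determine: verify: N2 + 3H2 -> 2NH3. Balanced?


Equation: N2 + 3H2 -> 2NH3
Check atoms: H: 6=6, N: 2=2
Balanced

Yes, balanced


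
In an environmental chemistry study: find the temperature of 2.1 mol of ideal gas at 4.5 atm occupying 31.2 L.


PV = nRT  (R = 0.08206 L·atm/(mol·K))
T = PV/(nR) = 4.5×31.2/(2.1×0.08206)
= 140.40/0.172326
= 814.73 K

814.73 K


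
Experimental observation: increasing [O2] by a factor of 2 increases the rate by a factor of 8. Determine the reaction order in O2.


rate ∝ [O2]^n
2^n = 8 → n = 3
Order in O2: 3

3


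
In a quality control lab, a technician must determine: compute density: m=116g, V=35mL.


ρ = mass/volume
= 116/35
= 3.314 g/mL

3.314 g/mL


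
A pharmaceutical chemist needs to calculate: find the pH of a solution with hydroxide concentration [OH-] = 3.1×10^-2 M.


pOH = -log10([OH-]) = -log10(3.1×10^-2)
= 2 - log10(3.1) = 1.51
pH = 14 - pOH = 14 - 1.51 = 12.49

12.49


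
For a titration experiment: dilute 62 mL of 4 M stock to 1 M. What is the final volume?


C1V1 = C2V2
4 × 62 = 1 × V2
V2 = 248/1 = 248.0 mL

248.0 mL


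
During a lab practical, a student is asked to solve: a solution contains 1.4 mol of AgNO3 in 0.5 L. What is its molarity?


M = n/V = 1.4/0.5 = 2.800 mol/L

2.800 M


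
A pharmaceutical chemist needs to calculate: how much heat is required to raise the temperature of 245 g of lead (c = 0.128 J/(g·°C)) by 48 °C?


q = mcΔT = 245 × 0.128 × 48
= 1505.28 J

1505.28 J


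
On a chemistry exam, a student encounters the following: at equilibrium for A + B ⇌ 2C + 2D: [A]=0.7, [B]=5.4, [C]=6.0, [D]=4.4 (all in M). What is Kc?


Kc = [C]^2[D]^2/([A][B])
= (6.0^2 × 4.4^2)/(0.7^1 × 5.4^1)
= 696.96/3.78
= 184.4

184.4


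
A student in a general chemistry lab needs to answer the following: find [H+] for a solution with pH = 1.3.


[H+] = 10^(-pH) = 10^(-1.3)
= 5.01×10^-2 M

5.01×10^-2 M


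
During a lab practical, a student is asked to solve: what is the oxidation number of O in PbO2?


O is usually -2
Oxidation number: -2

-2


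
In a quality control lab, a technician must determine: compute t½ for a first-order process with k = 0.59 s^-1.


t½ = ln2/k = 0.693147/(0.59 s^-1)
= 1.175 s

1.175 s


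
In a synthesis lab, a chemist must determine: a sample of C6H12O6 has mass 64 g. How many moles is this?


M(C6H12O6) = 180.16 g/mol
n = mass/M = 64/180.16 = 0.3552 mol

0.3552 mol


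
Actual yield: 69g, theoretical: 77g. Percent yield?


% yield = actual/theoretical × 100
= 69/77 × 100
= 89.61%

89.61%


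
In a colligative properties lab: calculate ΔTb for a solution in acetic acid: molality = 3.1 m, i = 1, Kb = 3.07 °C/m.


ΔTb = Kb × m × i
= 3.07 × 3.1 × 1
= 9.517 °C

9.517 °C


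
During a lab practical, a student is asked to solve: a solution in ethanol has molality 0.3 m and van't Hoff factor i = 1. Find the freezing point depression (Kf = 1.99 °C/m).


ΔTf = Kf × m × i
= 1.99 × 0.3 × 1
= 0.597 °C

0.597 °C


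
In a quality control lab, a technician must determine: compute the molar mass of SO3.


M(SO3) = 1×32.07 + 3×16.0
= 32.07 + 48.0
= 80.07 g/mol

80.07 g/mol


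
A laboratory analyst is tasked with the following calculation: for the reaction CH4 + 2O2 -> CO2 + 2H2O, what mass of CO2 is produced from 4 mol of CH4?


Mole ratio CO2:CH4 = 1:1
n(CO2) = 4 × 1/1 = 4.000 mol
mass = 4.000 × 44.01 = 176.04 g

176.04 g


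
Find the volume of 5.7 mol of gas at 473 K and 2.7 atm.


PV = nRT  (R = 0.08206 L·atm/(mol·K))
V = nRT/P = 5.7×0.08206×473/2.7
= 81.941 L

81.941 L


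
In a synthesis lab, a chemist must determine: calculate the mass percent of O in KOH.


M(KOH) = 1×39.1 + 1×16.0 + 1×1.008 = 56.108 g/mol
Mass of O = 1 × 16.0 = 16.00 g/mol
% O = 16.00/56.108 × 100 = 28.52%

28.52%


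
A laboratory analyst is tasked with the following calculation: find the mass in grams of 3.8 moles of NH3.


M(NH3) = 17.03 g/mol
mass = n × M = 3.8 × 17.03 = 64.71 g

64.71 g


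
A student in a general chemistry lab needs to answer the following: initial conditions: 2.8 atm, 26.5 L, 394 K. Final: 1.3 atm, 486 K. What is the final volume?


P1V1/T1 = P2V2/T2
V2 = P1V1T2/(T1P2)
= 2.8×26.5×486/(394×1.3)
= 70.405 L

70.405 L


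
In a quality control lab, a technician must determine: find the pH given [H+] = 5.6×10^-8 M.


pH = -log10([H+]) = -log10(5.6×10^-8)
= 8 - log10(5.6)
= 8 - 0.75
= 7.25

7.25


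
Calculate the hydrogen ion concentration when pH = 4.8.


[H+] = 10^(-pH) = 10^(-4.8)
= 1.58×10^-5 M

1.58×10^-5 M


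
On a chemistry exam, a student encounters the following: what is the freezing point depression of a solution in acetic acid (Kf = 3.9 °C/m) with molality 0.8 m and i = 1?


ΔTf = Kf × m × i
= 3.9 × 0.8 × 1
= 3.12 °C

3.12 °C
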